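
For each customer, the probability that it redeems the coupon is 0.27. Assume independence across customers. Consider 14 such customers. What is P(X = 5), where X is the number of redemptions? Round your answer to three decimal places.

X ~ Binomial(n=14, p=0.27).
P(X=5) = C(14,5) · p^5 · (1−p)^9
= 2002 · 0.0014349 · 0.058872 = 0.16912

0.169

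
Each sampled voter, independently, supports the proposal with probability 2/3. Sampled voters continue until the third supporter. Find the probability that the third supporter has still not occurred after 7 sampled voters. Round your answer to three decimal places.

0.045

Needing more than 7 sampled voters ⇔ fewer than 3 successes in the first 7. With X ~ Binomial(7, 0.666667), P(Y > 7) = P(X ≤ 2).
  k=0: C(7,0)·0.666667^0·0.333333^7 = 0.00046
  k=1: C(7,1)·0.666667^1·0.333333^6 = 0.00640
  k=2: C(7,2)·0.666667^2·0.333333^5 = 0.03841
P(X ≤ 2) = 0.04527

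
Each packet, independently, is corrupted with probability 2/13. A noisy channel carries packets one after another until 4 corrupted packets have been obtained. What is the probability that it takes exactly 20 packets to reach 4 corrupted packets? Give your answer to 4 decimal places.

0.0375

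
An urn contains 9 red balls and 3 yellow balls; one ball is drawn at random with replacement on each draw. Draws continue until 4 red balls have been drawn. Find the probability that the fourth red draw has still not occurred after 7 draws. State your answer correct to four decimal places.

0.0706

Needing more than 7 draws ⇔ fewer than 4 successes in the first 7. With X ~ Binomial(7, 0.75), P(Y > 7) = P(X ≤ 3).
  k=0: C(7,0)·0.75^0·0.25^7 = 0.000061
  k=1: C(7,1)·0.75^1·0.25^6 = 0.001282
  k=2: C(7,2)·0.75^2·0.25^5 = 0.011536
  k=3: C(7,3)·0.75^3·0.25^4 = 0.057678
P(X ≤ 3) = 0.070557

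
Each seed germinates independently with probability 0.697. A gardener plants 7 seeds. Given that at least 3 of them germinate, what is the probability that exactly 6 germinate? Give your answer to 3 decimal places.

0.251

X ~ Binomial(7, 0.697). Want P(X=6 | X≥3) = P(X=6) / P(X≥3).
P(X=6) = C(7,6)·0.697^6·0.303^1 = 0.24319
P(X≥3) = 1 − 0.00023 − 0.00378 − 0.02606 = 0.96993
Ratio = 0.24319 / 0.96993 = 0.25072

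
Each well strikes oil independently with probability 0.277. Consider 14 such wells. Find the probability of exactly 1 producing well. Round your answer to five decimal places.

0.05720

X ~ Binomial(n=14, p=0.277).
P(X=1) = C(14,1) · p^1 · (1−p)^13
= 14 · 0.277 · 0.01475 = 0.0572013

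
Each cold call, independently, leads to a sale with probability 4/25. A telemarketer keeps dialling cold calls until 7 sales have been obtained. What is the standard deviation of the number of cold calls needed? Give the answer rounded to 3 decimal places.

15.155

Y = total cold calls until the seventh success; negative binomial with r=7, p=0.16.
SD(Y) = √[r(1−p)/p²] = √(229.68750) = 15.15544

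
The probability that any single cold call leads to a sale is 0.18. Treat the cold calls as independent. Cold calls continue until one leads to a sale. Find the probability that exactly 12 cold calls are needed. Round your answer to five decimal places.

Geometric (trials to first success), p = 0.18.
P(Y = 12) = (1−p)^11 · p = 0.11271 · 0.18 = 0.0202873

0.02029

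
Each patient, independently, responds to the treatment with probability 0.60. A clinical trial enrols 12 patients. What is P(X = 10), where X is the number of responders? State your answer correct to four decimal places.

X ~ Binomial(n=12, p=0.60).
P(X=10) = C(12,10) · p^10 · (1−p)^2
= 66 · 0.0060466 · 0.16 = 0.063852

0.0639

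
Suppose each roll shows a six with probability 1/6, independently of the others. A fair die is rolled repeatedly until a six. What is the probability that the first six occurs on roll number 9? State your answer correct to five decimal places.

0.03876

Geometric (trials to first success), p = 0.166667.
P(Y = 9) = (1−p)^8 · p = 0.23257 · 0.166667 = 0.0387613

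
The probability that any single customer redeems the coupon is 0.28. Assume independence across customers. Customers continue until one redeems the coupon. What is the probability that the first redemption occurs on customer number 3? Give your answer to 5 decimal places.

Geometric (trials to first success), p = 0.28.
P(Y = 3) = (1−p)^2 · p = 0.5184 · 0.28 = 0.1451520

0.14515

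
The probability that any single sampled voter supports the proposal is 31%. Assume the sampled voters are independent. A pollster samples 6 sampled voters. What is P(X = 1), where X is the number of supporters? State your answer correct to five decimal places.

X ~ Binomial(n=6, p=0.31).
P(X=1) = C(6,1) · p^1 · (1−p)^5
= 6 · 0.31 · 0.1564 = 0.2909098

0.29091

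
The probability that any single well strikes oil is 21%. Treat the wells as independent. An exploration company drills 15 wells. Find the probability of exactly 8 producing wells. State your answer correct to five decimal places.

X ~ Binomial(n=15, p=0.21).
P(X=8) = C(15,8) · p^8 · (1−p)^7
= 6435 · 3.7823e-06 · 0.19204 = 0.0046740

0.00467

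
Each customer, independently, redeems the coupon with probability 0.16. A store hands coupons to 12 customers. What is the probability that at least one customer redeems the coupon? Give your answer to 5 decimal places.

0.87659

P(at least one) = 1 − P(none) = 1 − (1 − 0.16)^12
= 1 − 0.1234103 = 0.8765897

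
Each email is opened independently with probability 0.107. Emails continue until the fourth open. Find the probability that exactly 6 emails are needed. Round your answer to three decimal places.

Y = trial on which the fourth success occurs; negative binomial, r=4, p=0.107.
P(Y=6) = C(5,3) · p^4 · (1−p)^2
= 10 · 0.00013108 · 0.79745 = 0.00105

0.001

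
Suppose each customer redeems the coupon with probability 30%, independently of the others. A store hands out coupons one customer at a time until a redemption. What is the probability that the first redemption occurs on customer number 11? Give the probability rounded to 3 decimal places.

Geometric (trials to first success), p = 0.30.
P(Y = 11) = (1−p)^10 · p = 0.028248 · 0.30 = 0.00847

0.008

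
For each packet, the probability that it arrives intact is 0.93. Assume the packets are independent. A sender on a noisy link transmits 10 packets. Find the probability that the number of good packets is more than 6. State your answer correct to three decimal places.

X ~ Binomial(10, 0.93); P(X ≥ 7) = Σ C(10,k) p^k (1−p)^(10−k) over k:
  k=7: C(10,7)·0.93^7·0.07^3 = 0.02477
  k=8: C(10,8)·0.93^8·0.07^2 = 0.12339
  k=9: C(10,9)·0.93^9·0.07^1 = 0.36429
  k=10: C(10,10)·0.93^10·0.07^0 = 0.48398
Total = 0.99642

0.996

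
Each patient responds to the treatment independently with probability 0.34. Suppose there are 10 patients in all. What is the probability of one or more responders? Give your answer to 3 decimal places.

0.984

P(at least one) = 1 − P(none) = 1 − (1 − 0.34)^10
= 1 − 0.01568 = 0.98432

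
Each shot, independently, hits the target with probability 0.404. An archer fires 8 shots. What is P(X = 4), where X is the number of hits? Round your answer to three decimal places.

X ~ Binomial(n=8, p=0.404).
P(X=4) = C(8,4) · p^4 · (1−p)^4
= 70 · 0.026639 · 0.12618 = 0.23529

0.235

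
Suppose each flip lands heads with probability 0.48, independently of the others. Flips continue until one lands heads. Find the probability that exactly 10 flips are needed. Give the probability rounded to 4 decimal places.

Geometric (trials to first success), p = 0.48.
P(Y = 10) = (1−p)^9 · p = 0.0027799 · 0.48 = 0.001334

0.0013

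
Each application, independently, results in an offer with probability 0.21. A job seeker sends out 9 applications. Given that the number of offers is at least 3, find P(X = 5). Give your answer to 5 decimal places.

X ~ Binomial(9, 0.21). Want P(X=5 | X≥3) = P(X=5) / P(X≥3).
P(X=5) = C(9,5)·0.21^5·0.79^4 = 0.0200436
P(X≥3) = 1 − 0.1198516 − 0.2867336 − 0.3048813 = 0.2885336
Ratio = 0.0200436 / 0.2885336 = 0.0694671

0.06947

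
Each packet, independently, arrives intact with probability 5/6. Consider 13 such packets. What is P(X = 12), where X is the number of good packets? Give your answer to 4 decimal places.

X ~ Binomial(n=13, p=0.833333).
P(X=12) = C(13,12) · p^12 · (1−p)^1
= 13 · 0.11216 · 0.16667 = 0.243006

0.2430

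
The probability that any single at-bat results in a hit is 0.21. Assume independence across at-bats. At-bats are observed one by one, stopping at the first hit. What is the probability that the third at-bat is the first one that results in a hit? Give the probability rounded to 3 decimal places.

0.131

Geometric (trials to first success), p = 0.21.
P(Y = 3) = (1−p)^2 · p = 0.6241 · 0.21 = 0.13106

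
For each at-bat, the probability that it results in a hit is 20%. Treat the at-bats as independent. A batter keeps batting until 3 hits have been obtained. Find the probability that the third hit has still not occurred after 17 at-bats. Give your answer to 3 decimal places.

0.310

Needing more than 17 at-bats ⇔ fewer than 3 successes in the first 17. With X ~ Binomial(17, 0.20), P(Y > 17) = P(X ≤ 2).
  k=0: C(17,0)·0.20^0·0.80^17 = 0.02252
  k=1: C(17,1)·0.20^1·0.80^16 = 0.09570
  k=2: C(17,2)·0.20^2·0.80^15 = 0.19140
P(X ≤ 2) = 0.30962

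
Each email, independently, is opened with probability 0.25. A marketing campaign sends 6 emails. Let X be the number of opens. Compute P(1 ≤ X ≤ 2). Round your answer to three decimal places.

0.653

X ~ Binomial(6, 0.25); P(1 ≤ X ≤ 2) = Σ C(6,k) p^k (1−p)^(6−k) over k:
  k=1: C(6,1)·0.25^1·0.75^5 = 0.35596
  k=2: C(6,2)·0.25^2·0.75^4 = 0.29663
Total = 0.65259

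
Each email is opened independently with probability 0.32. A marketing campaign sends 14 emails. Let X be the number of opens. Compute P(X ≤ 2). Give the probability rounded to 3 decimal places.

X ~ Binomial(14, 0.32); P(X ≤ 2) = Σ C(14,k) p^k (1−p)^(14−k) over k:
  k=0: C(14,0)·0.32^0·0.68^14 = 0.00452
  k=1: C(14,1)·0.32^1·0.68^13 = 0.02978
  k=2: C(14,2)·0.32^2·0.68^12 = 0.09109
Total = 0.12538

0.125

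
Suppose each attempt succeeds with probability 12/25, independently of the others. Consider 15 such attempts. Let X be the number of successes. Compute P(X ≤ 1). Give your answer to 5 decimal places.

0.00082

X ~ Binomial(15, 0.48); P(X ≤ 1) = Σ C(15,k) p^k (1−p)^(15−k) over k:
  k=0: C(15,0)·0.48^0·0.52^15 = 0.0000550
  k=1: C(15,1)·0.48^1·0.52^14 = 0.0007610
Total = 0.0008160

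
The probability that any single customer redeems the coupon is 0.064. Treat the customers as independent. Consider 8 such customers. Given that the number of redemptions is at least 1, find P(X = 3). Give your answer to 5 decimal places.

0.02567

X ~ Binomial(8, 0.064). Want P(X=3 | X≥1) = P(X=3) / P(X≥1).
P(X=3) = C(8,3)·0.064^3·0.936^5 = 0.0105465
P(X≥1) = 1 − 0.5891241 = 0.4108759
Ratio = 0.0105465 / 0.4108759 = 0.0256683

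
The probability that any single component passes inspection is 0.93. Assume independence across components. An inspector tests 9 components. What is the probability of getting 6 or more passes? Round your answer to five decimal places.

X ~ Binomial(9, 0.93); P(X ≥ 6) = Σ C(9,k) p^k (1−p)^(9−k) over k:
  k=6: C(9,6)·0.93^6·0.07^3 = 0.0186411
  k=7: C(9,7)·0.93^7·0.07^2 = 0.1061400
  k=8: C(9,8)·0.93^8·0.07^1 = 0.3525365
  k=9: C(9,9)·0.93^9·0.07^0 = 0.5204111
Total = 0.9977287

0.99773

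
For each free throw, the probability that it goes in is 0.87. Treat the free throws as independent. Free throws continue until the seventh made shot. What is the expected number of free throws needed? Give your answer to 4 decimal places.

8.0460

Y = total free throws until the seventh success; negative binomial with r=7, p=0.87.
E[Y] = r / p = 7 / 0.87 = 8.045977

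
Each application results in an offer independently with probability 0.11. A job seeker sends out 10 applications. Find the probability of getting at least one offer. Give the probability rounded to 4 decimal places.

0.6882

P(at least one) = 1 − P(none) = 1 − (1 − 0.11)^10
= 1 − 0.311817 = 0.688183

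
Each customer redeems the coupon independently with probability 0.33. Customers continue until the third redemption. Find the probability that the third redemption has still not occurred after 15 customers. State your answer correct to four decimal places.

Needing more than 15 customers ⇔ fewer than 3 successes in the first 15. With X ~ Binomial(15, 0.33), P(Y > 15) = P(X ≤ 2).
  k=0: C(15,0)·0.33^0·0.67^15 = 0.002461
  k=1: C(15,1)·0.33^1·0.67^14 = 0.018182
  k=2: C(15,2)·0.33^2·0.67^13 = 0.062689
P(X ≤ 2) = 0.083332

0.0833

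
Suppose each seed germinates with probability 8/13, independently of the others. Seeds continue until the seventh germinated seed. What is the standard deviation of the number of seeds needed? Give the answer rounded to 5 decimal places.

2.66634

Y = total seeds until the seventh success; negative binomial with r=7, p=0.615385.
SD(Y) = √[r(1−p)/p²] = √(7.1093750) = 2.6663411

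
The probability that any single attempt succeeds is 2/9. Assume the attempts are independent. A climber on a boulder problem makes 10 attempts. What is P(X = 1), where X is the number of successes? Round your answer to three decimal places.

0.231

X ~ Binomial(n=10, p=0.222222).
P(X=1) = C(10,1) · p^1 · (1−p)^9
= 10 · 0.22222 · 0.10416 = 0.23147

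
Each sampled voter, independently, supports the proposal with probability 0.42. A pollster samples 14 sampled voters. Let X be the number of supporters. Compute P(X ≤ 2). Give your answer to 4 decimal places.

X ~ Binomial(14, 0.42); P(X ≤ 2) = Σ C(14,k) p^k (1−p)^(14−k) over k:
  k=0: C(14,0)·0.42^0·0.58^14 = 0.000488
  k=1: C(14,1)·0.42^1·0.58^13 = 0.004942
  k=2: C(14,2)·0.42^2·0.58^12 = 0.023264
Total = 0.028694

0.0287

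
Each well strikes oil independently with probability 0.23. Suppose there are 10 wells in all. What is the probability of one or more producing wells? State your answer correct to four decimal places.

P(at least one) = 1 − P(none) = 1 − (1 − 0.23)^10
= 1 − 0.073267 = 0.926733

0.9267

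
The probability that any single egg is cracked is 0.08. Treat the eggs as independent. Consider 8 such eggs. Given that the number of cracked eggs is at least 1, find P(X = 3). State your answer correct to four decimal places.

0.0388

X ~ Binomial(8, 0.08). Want P(X=3 | X≥1) = P(X=3) / P(X≥1).
P(X=3) = C(8,3)·0.08^3·0.92^5 = 0.018897
P(X≥1) = 1 − 0.513219 = 0.486781
Ratio = 0.018897 / 0.486781 = 0.038821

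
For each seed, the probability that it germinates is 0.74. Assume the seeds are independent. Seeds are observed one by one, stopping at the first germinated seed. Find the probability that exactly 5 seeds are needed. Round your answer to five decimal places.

Geometric (trials to first success), p = 0.74.
P(Y = 5) = (1−p)^4 · p = 0.0045698 · 0.74 = 0.0033816

0.00338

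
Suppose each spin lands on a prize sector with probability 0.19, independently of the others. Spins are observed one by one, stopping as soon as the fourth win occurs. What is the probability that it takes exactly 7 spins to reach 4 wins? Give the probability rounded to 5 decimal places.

0.01385

Y = trial on which the fourth success occurs; negative binomial, r=4, p=0.19.
P(Y=7) = C(6,3) · p^4 · (1−p)^3
= 20 · 0.0013032 · 0.53144 = 0.0138516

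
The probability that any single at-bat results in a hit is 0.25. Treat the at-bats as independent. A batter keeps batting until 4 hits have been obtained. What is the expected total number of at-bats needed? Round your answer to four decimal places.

16.0000

Y = total at-bats until the fourth success; negative binomial with r=4, p=0.25.
E[Y] = r / p = 4 / 0.25 = 16.000000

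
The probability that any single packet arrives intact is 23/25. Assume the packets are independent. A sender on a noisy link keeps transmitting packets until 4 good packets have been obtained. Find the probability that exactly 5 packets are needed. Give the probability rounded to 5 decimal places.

Y = trial on which the fourth success occurs; negative binomial, r=4, p=0.92.
P(Y=5) = C(4,3) · p^4 · (1−p)^1
= 4 · 0.71639 · 0.08 = 0.2292457

0.22925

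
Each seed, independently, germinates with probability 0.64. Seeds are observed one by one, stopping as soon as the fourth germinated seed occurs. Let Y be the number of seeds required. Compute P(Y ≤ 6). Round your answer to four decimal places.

0.6268

Finishing within 6 seeds ⇔ at least 4 successes in the first 6. With X ~ Binomial(6, 0.64), P(Y ≤ 6) = 1 − P(X ≤ 3).
  k=0: C(6,0)·0.64^0·0.36^6 = 0.002177
  k=1: C(6,1)·0.64^1·0.36^5 = 0.023219
  k=2: C(6,2)·0.64^2·0.36^4 = 0.103196
  k=3: C(6,3)·0.64^3·0.36^3 = 0.244612
1 − 0.373203 = 0.626797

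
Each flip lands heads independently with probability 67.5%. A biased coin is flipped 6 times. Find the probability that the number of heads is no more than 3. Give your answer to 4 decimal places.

X ~ Binomial(6, 0.675); P(X ≤ 3) = Σ C(6,k) p^k (1−p)^(6−k) over k:
  k=0: C(6,0)·0.675^0·0.325^6 = 0.001178
  k=1: C(6,1)·0.675^1·0.325^5 = 0.014685
  k=2: C(6,2)·0.675^2·0.325^4 = 0.076249
  k=3: C(6,3)·0.675^3·0.325^3 = 0.211150
Total = 0.303262

0.3033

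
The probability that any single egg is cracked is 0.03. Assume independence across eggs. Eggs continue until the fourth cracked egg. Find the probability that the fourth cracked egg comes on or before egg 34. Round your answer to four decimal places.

Finishing within 34 eggs ⇔ at least 4 successes in the first 34. With X ~ Binomial(34, 0.03), P(Y ≤ 34) = 1 − P(X ≤ 3).
  k=0: C(34,0)·0.03^0·0.97^34 = 0.355009
  k=1: C(34,1)·0.03^1·0.97^33 = 0.373308
  k=2: C(34,2)·0.03^2·0.97^32 = 0.190503
  k=3: C(34,3)·0.03^3·0.97^31 = 0.062846
1 − 0.981666 = 0.018334

0.0183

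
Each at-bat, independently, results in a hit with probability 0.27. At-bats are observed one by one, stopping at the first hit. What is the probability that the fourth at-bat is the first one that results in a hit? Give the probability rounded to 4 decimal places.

Geometric (trials to first success), p = 0.27.
P(Y = 4) = (1−p)^3 · p = 0.38902 · 0.27 = 0.105035

0.1050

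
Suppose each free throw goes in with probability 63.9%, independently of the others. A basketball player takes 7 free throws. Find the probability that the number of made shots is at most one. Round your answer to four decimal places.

0.0107

X ~ Binomial(7, 0.639); P(X ≤ 1) = Σ C(7,k) p^k (1−p)^(7−k) over k:
  k=0: C(7,0)·0.639^0·0.361^7 = 0.000799
  k=1: C(7,1)·0.639^1·0.361^6 = 0.009900
Total = 0.010699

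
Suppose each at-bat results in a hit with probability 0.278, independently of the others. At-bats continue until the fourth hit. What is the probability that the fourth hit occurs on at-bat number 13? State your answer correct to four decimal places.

Y = trial on which the fourth success occurs; negative binomial, r=4, p=0.278.
P(Y=13) = C(12,3) · p^4 · (1−p)^9
= 220 · 0.0059728 · 0.053313 = 0.070055

0.0701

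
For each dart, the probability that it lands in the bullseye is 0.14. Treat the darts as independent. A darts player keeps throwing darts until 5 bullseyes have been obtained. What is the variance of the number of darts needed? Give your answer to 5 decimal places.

219.38776

Y = total darts until the fifth success; negative binomial with r=5, p=0.14.
Var(Y) = r(1−p)/p² = 5·0.86 / 0.14² = 219.3877551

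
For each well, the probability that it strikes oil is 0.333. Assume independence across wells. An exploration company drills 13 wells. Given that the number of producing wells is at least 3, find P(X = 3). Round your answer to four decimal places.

0.2138

X ~ Binomial(13, 0.333). Want P(X=3 | X≥3) = P(X=3) / P(X≥3).
P(X=3) = C(13,3)·0.333^3·0.667^10 = 0.184059
P(X≥3) = 1 − 0.005172 − 0.033566 − 0.100547 = 0.860716
Ratio = 0.184059 / 0.860716 = 0.213844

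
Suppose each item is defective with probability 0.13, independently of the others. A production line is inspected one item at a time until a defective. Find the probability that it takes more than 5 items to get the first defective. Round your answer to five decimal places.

0.49842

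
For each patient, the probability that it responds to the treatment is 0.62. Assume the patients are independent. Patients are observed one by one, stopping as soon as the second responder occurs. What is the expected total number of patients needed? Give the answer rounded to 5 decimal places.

3.22581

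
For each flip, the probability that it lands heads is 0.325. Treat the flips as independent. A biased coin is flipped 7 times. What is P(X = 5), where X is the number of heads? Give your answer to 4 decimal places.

0.0347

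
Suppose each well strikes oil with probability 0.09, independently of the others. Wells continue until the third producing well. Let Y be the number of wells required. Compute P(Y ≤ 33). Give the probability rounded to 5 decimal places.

0.58043

Finishing within 33 wells ⇔ at least 3 successes in the first 33. With X ~ Binomial(33, 0.09), P(Y ≤ 33) = 1 − P(X ≤ 2).
  k=0: C(33,0)·0.09^0·0.91^33 = 0.0445006
  k=1: C(33,1)·0.09^1·0.91^32 = 0.1452382
  k=2: C(33,2)·0.09^2·0.91^31 = 0.2298276
1 − 0.4195664 = 0.5804336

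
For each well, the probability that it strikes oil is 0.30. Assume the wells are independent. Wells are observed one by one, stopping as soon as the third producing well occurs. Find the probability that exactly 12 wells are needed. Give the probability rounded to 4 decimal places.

0.0599

Y = trial on which the third success occurs; negative binomial, r=3, p=0.30.
P(Y=12) = C(11,2) · p^3 · (1−p)^9
= 55 · 0.027 · 0.040354 = 0.059925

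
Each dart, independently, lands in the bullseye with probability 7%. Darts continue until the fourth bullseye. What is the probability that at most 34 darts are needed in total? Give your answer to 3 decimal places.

0.212

Finishing within 34 darts ⇔ at least 4 successes in the first 34. With X ~ Binomial(34, 0.07), P(Y ≤ 34) = 1 − P(X ≤ 3).
  k=0: C(34,0)·0.07^0·0.93^34 = 0.08480
  k=1: C(34,1)·0.07^1·0.93^33 = 0.21703
  k=2: C(34,2)·0.07^2·0.93^32 = 0.26953
  k=3: C(34,3)·0.07^3·0.93^31 = 0.21640
1 − 0.78777 = 0.21223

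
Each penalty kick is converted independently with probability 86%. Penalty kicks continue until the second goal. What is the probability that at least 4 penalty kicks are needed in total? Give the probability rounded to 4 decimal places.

0.0533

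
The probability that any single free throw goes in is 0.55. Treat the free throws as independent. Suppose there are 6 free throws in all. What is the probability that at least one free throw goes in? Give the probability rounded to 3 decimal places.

P(at least one) = 1 − P(none) = 1 − (1 − 0.55)^6
= 1 − 0.00830 = 0.99170

0.992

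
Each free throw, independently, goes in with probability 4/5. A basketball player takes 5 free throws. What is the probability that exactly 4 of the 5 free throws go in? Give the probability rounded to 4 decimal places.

X ~ Binomial(n=5, p=0.80).
P(X=4) = C(5,4) · p^4 · (1−p)^1
= 5 · 0.4096 · 0.2 = 0.409600

0.4096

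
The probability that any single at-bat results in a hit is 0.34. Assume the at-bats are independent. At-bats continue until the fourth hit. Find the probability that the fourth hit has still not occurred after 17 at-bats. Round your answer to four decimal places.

Needing more than 17 at-bats ⇔ fewer than 4 successes in the first 17. With X ~ Binomial(17, 0.34), P(Y > 17) = P(X ≤ 3).
  k=0: C(17,0)·0.34^0·0.66^17 = 0.000856
  k=1: C(17,1)·0.34^1·0.66^16 = 0.007493
  k=2: C(17,2)·0.34^2·0.66^15 = 0.030878
  k=3: C(17,3)·0.34^3·0.66^14 = 0.079535
P(X ≤ 3) = 0.118762

0.1188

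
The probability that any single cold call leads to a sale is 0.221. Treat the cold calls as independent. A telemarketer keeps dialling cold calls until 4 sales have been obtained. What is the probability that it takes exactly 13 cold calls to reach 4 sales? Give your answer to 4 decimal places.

Y = trial on which the fourth success occurs; negative binomial, r=4, p=0.221.
P(Y=13) = C(12,3) · p^4 · (1−p)^9
= 220 · 0.0023854 · 0.10564 = 0.055441

0.0554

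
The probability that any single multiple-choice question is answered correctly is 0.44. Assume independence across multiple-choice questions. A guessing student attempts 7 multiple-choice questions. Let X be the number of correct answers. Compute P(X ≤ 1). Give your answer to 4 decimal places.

X ~ Binomial(7, 0.44); P(X ≤ 1) = Σ C(7,k) p^k (1−p)^(7−k) over k:
  k=0: C(7,0)·0.44^0·0.56^7 = 0.017271
  k=1: C(7,1)·0.44^1·0.56^6 = 0.094990
Total = 0.112261

0.1123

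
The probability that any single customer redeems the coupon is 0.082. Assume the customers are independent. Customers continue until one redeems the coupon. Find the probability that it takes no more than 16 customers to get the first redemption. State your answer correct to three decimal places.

0.746

Y = number of customers to the first success; geometric, p = 0.082.
P(Y ≤ 16) = 1 − (1−p)^16 = 1 − 0.25438 = 0.74562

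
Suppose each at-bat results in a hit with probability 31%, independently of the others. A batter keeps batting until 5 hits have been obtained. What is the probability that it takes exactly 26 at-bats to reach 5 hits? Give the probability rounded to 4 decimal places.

Y = trial on which the fifth success occurs; negative binomial, r=5, p=0.31.
P(Y=26) = C(25,4) · p^5 · (1−p)^21
= 12650 · 0.0028629 · 0.00041289 = 0.014953

0.0150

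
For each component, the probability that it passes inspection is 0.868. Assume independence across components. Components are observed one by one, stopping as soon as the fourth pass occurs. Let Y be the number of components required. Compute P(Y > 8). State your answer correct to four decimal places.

0.0016

Needing more than 8 components ⇔ fewer than 4 successes in the first 8. With X ~ Binomial(8, 0.868), P(Y > 8) = P(X ≤ 3).
  k=0: C(8,0)·0.868^0·0.132^8 = 0.000000
  k=1: C(8,1)·0.868^1·0.132^7 = 0.000005
  k=2: C(8,2)·0.868^2·0.132^6 = 0.000112
  k=3: C(8,3)·0.868^3·0.132^5 = 0.001468
P(X ≤ 3) = 0.001584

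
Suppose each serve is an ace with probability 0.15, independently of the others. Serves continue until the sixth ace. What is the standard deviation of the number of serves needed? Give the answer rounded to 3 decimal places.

Y = total serves until the sixth success; negative binomial with r=6, p=0.15.
SD(Y) = √[r(1−p)/p²] = √(226.66667) = 15.05545

15.055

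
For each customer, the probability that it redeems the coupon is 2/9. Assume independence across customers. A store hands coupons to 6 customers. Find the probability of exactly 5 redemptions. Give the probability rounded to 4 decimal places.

X ~ Binomial(n=6, p=0.222222).
P(X=5) = C(6,5) · p^5 · (1−p)^1
= 6 · 0.00054192 · 0.77778 = 0.002529

0.0025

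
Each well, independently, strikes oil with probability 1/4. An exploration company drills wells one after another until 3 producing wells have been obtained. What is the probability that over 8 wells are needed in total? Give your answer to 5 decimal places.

0.67854

Needing more than 8 wells ⇔ fewer than 3 successes in the first 8. With X ~ Binomial(8, 0.25), P(Y > 8) = P(X ≤ 2).
  k=0: C(8,0)·0.25^0·0.75^8 = 0.1001129
  k=1: C(8,1)·0.25^1·0.75^7 = 0.2669678
  k=2: C(8,2)·0.25^2·0.75^6 = 0.3114624
P(X ≤ 2) = 0.6785431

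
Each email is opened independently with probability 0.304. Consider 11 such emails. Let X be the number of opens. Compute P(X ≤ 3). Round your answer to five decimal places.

X ~ Binomial(11, 0.304); P(X ≤ 3) = Σ C(11,k) p^k (1−p)^(11−k) over k:
  k=0: C(11,0)·0.304^0·0.696^11 = 0.0185653
  k=1: C(11,1)·0.304^1·0.696^10 = 0.0891987
  k=2: C(11,2)·0.304^2·0.696^9 = 0.1948018
  k=3: C(11,3)·0.304^3·0.696^8 = 0.2552576
Total = 0.5578234

0.55782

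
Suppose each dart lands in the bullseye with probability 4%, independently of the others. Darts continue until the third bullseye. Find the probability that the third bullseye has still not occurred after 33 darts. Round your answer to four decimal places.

Needing more than 33 darts ⇔ fewer than 3 successes in the first 33. With X ~ Binomial(33, 0.04), P(Y > 33) = P(X ≤ 2).
  k=0: C(33,0)·0.04^0·0.96^33 = 0.259986
  k=1: C(33,1)·0.04^1·0.96^32 = 0.357481
  k=2: C(33,2)·0.04^2·0.96^31 = 0.238321
P(X ≤ 2) = 0.855789

0.8558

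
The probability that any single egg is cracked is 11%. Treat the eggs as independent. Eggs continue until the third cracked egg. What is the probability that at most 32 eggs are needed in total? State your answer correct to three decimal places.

0.699

Finishing within 32 eggs ⇔ at least 3 successes in the first 32. With X ~ Binomial(32, 0.11), P(Y ≤ 32) = 1 − P(X ≤ 2).
  k=0: C(32,0)·0.11^0·0.89^32 = 0.02401
  k=1: C(32,1)·0.11^1·0.89^31 = 0.09498
  k=2: C(32,2)·0.11^2·0.89^30 = 0.18196
1 − 0.30095 = 0.69905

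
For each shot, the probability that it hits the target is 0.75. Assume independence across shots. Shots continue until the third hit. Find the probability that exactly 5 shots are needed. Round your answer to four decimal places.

Y = trial on which the third success occurs; negative binomial, r=3, p=0.75.
P(Y=5) = C(4,2) · p^3 · (1−p)^2
= 6 · 0.42188 · 0.0625 = 0.158203

0.1582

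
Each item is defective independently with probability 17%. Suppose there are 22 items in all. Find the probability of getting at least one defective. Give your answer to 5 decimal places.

P(at least one) = 1 − P(none) = 1 − (1 − 0.17)^22
= 1 − 0.0165851 = 0.9834149

0.98341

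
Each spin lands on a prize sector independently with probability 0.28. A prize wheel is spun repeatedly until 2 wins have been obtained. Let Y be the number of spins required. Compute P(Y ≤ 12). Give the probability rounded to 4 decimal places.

0.8900

Finishing within 12 spins ⇔ at least 2 successes in the first 12. With X ~ Binomial(12, 0.28), P(Y ≤ 12) = 1 − P(X ≤ 1).
  k=0: C(12,0)·0.28^0·0.72^12 = 0.019408
  k=1: C(12,1)·0.28^1·0.72^11 = 0.090573
1 − 0.109981 = 0.890019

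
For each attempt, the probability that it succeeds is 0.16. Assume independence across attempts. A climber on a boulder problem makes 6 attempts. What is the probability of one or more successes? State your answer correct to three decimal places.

0.649

P(at least one) = 1 − P(none) = 1 − (1 − 0.16)^6
= 1 − 0.35130 = 0.64870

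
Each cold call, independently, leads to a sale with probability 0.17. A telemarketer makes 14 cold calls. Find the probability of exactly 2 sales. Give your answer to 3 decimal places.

0.281

X ~ Binomial(n=14, p=0.17).
P(X=2) = C(14,2) · p^2 · (1−p)^12
= 91 · 0.0289 · 0.10689 = 0.28111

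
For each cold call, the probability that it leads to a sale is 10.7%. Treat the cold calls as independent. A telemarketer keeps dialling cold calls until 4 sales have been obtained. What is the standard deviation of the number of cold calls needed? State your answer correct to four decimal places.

Y = total cold calls until the fourth success; negative binomial with r=4, p=0.107.
SD(Y) = √[r(1−p)/p²] = √(311.992314) = 17.663304

17.6633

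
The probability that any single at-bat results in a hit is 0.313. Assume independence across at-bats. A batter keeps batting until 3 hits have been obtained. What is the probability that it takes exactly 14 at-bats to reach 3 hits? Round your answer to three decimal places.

Y = trial on which the third success occurs; negative binomial, r=3, p=0.313.
P(Y=14) = C(13,2) · p^3 · (1−p)^11
= 78 · 0.030664 · 0.016089 = 0.03848

0.038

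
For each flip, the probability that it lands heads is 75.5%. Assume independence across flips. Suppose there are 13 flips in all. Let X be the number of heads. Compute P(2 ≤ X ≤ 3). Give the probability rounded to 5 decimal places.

X ~ Binomial(13, 0.755); P(2 ≤ X ≤ 3) = Σ C(13,k) p^k (1−p)^(13−k) over k:
  k=2: C(13,2)·0.755^2·0.245^11 = 0.0000085
  k=3: C(13,3)·0.755^3·0.245^10 = 0.0000959
Total = 0.0001044

0.00010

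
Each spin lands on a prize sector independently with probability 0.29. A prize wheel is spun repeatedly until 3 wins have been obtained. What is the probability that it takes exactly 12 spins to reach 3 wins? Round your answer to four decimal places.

Y = trial on which the third success occurs; negative binomial, r=3, p=0.29.
P(Y=12) = C(11,2) · p^3 · (1−p)^9
= 55 · 0.024389 · 0.045849 = 0.061501

0.0615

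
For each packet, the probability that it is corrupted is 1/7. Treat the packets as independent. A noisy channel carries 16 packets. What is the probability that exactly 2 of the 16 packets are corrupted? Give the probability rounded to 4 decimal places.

0.2830

X ~ Binomial(n=16, p=0.142857).
P(X=2) = C(16,2) · p^2 · (1−p)^14
= 120 · 0.020408 · 0.11554 = 0.282963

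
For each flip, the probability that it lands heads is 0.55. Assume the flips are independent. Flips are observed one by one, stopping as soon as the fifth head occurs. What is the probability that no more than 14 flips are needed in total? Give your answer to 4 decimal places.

0.9574

Finishing within 14 flips ⇔ at least 5 successes in the first 14. With X ~ Binomial(14, 0.55), P(Y ≤ 14) = 1 − P(X ≤ 4).
  k=0: C(14,0)·0.55^0·0.45^14 = 0.000014
  k=1: C(14,1)·0.55^1·0.45^13 = 0.000239
  k=2: C(14,2)·0.55^2·0.45^12 = 0.001898
  k=3: C(14,3)·0.55^3·0.45^11 = 0.009280
  k=4: C(14,4)·0.55^4·0.45^10 = 0.031190
1 − 0.042620 = 0.957380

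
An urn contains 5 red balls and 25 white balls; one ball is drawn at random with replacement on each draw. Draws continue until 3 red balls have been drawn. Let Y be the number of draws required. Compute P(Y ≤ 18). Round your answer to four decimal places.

0.5973

Finishing within 18 draws ⇔ at least 3 successes in the first 18. With X ~ Binomial(18, 0.166667), P(Y ≤ 18) = 1 − P(X ≤ 2).
  k=0: C(18,0)·0.166667^0·0.833333^18 = 0.037561
  k=1: C(18,1)·0.166667^1·0.833333^17 = 0.135220
  k=2: C(18,2)·0.166667^2·0.833333^16 = 0.229874
1 − 0.402654 = 0.597346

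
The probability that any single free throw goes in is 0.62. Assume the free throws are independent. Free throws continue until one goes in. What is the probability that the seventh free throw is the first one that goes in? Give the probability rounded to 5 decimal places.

Geometric (trials to first success), p = 0.62.
P(Y = 7) = (1−p)^6 · p = 0.0030109 · 0.62 = 0.0018668

0.00187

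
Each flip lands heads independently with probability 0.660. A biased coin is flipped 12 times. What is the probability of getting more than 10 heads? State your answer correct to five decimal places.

0.04906

X ~ Binomial(12, 0.66); P(X ≥ 11) = Σ C(12,k) p^k (1−p)^(12−k) over k:
  k=11: C(12,11)·0.66^11·0.34^1 = 0.0422322
  k=12: C(12,12)·0.66^12·0.34^0 = 0.0068317
Total = 0.0490639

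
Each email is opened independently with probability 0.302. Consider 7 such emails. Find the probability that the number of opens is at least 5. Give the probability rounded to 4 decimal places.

0.0296

X ~ Binomial(7, 0.302); P(X ≥ 5) = Σ C(7,k) p^k (1−p)^(7−k) over k:
  k=5: C(7,5)·0.302^5·0.698^2 = 0.025702
  k=6: C(7,6)·0.302^6·0.698^1 = 0.003707
  k=7: C(7,7)·0.302^7·0.698^0 = 0.000229
Total = 0.029638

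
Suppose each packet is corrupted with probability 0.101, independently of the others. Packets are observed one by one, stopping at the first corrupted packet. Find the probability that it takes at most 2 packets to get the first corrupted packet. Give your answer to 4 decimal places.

Y = number of packets to the first success; geometric, p = 0.101.
P(Y ≤ 2) = 1 − (1−p)^2 = 1 − 0.808201 = 0.191799

0.1918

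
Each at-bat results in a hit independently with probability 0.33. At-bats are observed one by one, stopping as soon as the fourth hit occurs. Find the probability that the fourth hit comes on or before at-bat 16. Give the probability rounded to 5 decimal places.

Finishing within 16 at-bats ⇔ at least 4 successes in the first 16. With X ~ Binomial(16, 0.33), P(Y ≤ 16) = 1 − P(X ≤ 3).
  k=0: C(16,0)·0.33^0·0.67^16 = 0.0016489
  k=1: C(16,1)·0.33^1·0.67^15 = 0.0129944
  k=2: C(16,2)·0.33^2·0.67^14 = 0.0480017
  k=3: C(16,3)·0.33^3·0.67^13 = 0.1103322
1 − 0.1729772 = 0.8270228

0.82702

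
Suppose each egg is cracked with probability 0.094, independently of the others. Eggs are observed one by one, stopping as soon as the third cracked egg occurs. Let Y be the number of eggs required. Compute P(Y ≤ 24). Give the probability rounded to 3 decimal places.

0.396

Finishing within 24 eggs ⇔ at least 3 successes in the first 24. With X ~ Binomial(24, 0.094), P(Y ≤ 24) = 1 − P(X ≤ 2).
  k=0: C(24,0)·0.094^0·0.906^24 = 0.09356
  k=1: C(24,1)·0.094^1·0.906^23 = 0.23296
  k=2: C(24,2)·0.094^2·0.906^22 = 0.27796
1 − 0.60448 = 0.39552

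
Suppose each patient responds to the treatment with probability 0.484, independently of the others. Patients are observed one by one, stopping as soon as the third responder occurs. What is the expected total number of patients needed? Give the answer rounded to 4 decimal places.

6.1983

Y = total patients until the third success; negative binomial with r=3, p=0.484.
E[Y] = r / p = 3 / 0.484 = 6.198347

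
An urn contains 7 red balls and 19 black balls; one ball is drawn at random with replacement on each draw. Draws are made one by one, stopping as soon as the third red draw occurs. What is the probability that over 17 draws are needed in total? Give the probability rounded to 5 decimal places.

0.12433

Needing more than 17 draws ⇔ fewer than 3 successes in the first 17. With X ~ Binomial(17, 0.269231), P(Y > 17) = P(X ≤ 2).
  k=0: C(17,0)·0.269231^0·0.730769^17 = 0.0048335
  k=1: C(17,1)·0.269231^1·0.730769^16 = 0.0302732
  k=2: C(17,2)·0.269231^2·0.730769^15 = 0.0892261
P(X ≤ 2) = 0.1243328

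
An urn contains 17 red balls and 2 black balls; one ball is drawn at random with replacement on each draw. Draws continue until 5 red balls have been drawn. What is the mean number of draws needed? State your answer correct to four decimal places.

Y = total draws until the fifth success; negative binomial with r=5, p=0.894737.
E[Y] = r / p = 5 / 0.894737 = 5.588235

5.5882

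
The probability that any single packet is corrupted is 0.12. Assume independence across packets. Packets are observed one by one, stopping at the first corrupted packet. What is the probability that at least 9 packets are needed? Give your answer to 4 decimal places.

0.3596

Y = number of packets to the first success; geometric, p = 0.12.
P(Y > 8) = P(first 8 all fail) = (1−p)^8 = 0.359635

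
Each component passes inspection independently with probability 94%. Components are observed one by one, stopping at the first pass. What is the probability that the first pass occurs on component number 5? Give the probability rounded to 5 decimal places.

0.00001

Geometric (trials to first success), p = 0.94.
P(Y = 5) = (1−p)^4 · p = 1.296e-05 · 0.94 = 0.0000122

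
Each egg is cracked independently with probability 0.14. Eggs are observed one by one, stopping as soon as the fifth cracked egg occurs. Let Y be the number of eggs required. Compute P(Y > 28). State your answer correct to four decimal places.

Needing more than 28 eggs ⇔ fewer than 5 successes in the first 28. With X ~ Binomial(28, 0.14), P(Y > 28) = P(X ≤ 4).
  k=0: C(28,0)·0.14^0·0.86^28 = 0.014654
  k=1: C(28,1)·0.14^1·0.86^27 = 0.066795
  k=2: C(28,2)·0.14^2·0.86^26 = 0.146794
  k=3: C(28,3)·0.14^3·0.86^25 = 0.207104
  k=4: C(28,4)·0.14^4·0.86^24 = 0.210717
P(X ≤ 4) = 0.646064

0.6461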